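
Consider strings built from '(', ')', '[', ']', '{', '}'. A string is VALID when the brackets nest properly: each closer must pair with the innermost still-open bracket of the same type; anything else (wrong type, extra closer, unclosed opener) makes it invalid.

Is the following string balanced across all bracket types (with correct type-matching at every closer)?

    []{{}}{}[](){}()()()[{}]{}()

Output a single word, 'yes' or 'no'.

Answer: yes

Derivation:
pos 0: push '['; stack = [
pos 1: ']' matches '['; pop; stack = (empty)
pos 2: push '{'; stack = {
pos 3: push '{'; stack = {{
pos 4: '}' matches '{'; pop; stack = {
pos 5: '}' matches '{'; pop; stack = (empty)
pos 6: push '{'; stack = {
pos 7: '}' matches '{'; pop; stack = (empty)
pos 8: push '['; stack = [
pos 9: ']' matches '['; pop; stack = (empty)
pos 10: push '('; stack = (
pos 11: ')' matches '('; pop; stack = (empty)
pos 12: push '{'; stack = {
pos 13: '}' matches '{'; pop; stack = (empty)
pos 14: push '('; stack = (
pos 15: ')' matches '('; pop; stack = (empty)
pos 16: push '('; stack = (
pos 17: ')' matches '('; pop; stack = (empty)
pos 18: push '('; stack = (
pos 19: ')' matches '('; pop; stack = (empty)
pos 20: push '['; stack = [
pos 21: push '{'; stack = [{
pos 22: '}' matches '{'; pop; stack = [
pos 23: ']' matches '['; pop; stack = (empty)
pos 24: push '{'; stack = {
pos 25: '}' matches '{'; pop; stack = (empty)
pos 26: push '('; stack = (
pos 27: ')' matches '('; pop; stack = (empty)
end: stack empty → VALID
Verdict: properly nested → yes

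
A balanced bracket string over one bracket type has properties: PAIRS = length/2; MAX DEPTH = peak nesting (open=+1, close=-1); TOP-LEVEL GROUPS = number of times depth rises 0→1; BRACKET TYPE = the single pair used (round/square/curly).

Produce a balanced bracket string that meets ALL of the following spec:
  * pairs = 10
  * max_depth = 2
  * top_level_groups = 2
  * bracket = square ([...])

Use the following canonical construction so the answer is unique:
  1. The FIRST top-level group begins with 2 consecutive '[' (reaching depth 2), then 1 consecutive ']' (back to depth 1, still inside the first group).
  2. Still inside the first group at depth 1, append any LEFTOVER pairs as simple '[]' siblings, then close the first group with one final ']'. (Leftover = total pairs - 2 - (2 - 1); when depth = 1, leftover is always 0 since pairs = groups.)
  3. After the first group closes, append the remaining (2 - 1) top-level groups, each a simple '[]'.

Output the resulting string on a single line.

Answer: [[][][][][][][][]][]

Derivation:
Spec: pairs=10 depth=2 groups=2
Leftover pairs = 10 - 2 - (2-1) = 7
First group: deep chain of depth 2 + 7 sibling pairs
Remaining 1 groups: simple '[]' each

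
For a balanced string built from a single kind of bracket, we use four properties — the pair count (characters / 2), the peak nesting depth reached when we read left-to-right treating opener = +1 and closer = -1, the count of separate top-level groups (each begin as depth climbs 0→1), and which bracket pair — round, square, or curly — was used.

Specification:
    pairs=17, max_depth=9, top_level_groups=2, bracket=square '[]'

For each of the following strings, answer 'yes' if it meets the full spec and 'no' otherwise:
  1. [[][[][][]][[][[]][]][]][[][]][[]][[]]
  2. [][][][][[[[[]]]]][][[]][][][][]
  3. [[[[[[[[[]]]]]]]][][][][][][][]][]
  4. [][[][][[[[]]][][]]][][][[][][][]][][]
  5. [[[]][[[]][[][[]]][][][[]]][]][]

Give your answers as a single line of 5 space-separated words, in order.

String 1 '[[][[][][]][[][[]][]][]][[][]][[]][[]]': depth seq [1 2 1 2 3 2 3 2 3 2 1 2 3 2 3 4 3 2 3 2 1 2 1 0 1 2 1 2 1 0 1 2 1 0 1 2 1 0]
  -> pairs=19 depth=4 groups=4 -> no
String 2 '[][][][][[[[[]]]]][][[]][][][][]': depth seq [1 0 1 0 1 0 1 0 1 2 3 4 5 4 3 2 1 0 1 0 1 2 1 0 1 0 1 0 1 0 1 0]
  -> pairs=16 depth=5 groups=11 -> no
String 3 '[[[[[[[[[]]]]]]]][][][][][][][]][]': depth seq [1 2 3 4 5 6 7 8 9 8 7 6 5 4 3 2 1 2 1 2 1 2 1 2 1 2 1 2 1 2 1 0 1 0]
  -> pairs=17 depth=9 groups=2 -> yes
String 4 '[][[][][[[[]]][][]]][][][[][][][]][][]': depth seq [1 0 1 2 1 2 1 2 3 4 5 4 3 2 3 2 3 2 1 0 1 0 1 0 1 2 1 2 1 2 1 2 1 0 1 0 1 0]
  -> pairs=19 depth=5 groups=7 -> no
String 5 '[[[]][[[]][[][[]]][][][[]]][]][]': depth seq [1 2 3 2 1 2 3 4 3 2 3 4 3 4 5 4 3 2 3 2 3 2 3 4 3 2 1 2 1 0 1 0]
  -> pairs=16 depth=5 groups=2 -> no

Answer: no no yes no no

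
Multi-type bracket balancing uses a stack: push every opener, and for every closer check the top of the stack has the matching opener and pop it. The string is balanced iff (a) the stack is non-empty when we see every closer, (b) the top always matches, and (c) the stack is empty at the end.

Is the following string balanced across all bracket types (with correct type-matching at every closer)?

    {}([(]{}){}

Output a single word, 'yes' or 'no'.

pos 0: push '{'; stack = {
pos 1: '}' matches '{'; pop; stack = (empty)
pos 2: push '('; stack = (
pos 3: push '['; stack = ([
pos 4: push '('; stack = ([(
pos 5: saw closer ']' but top of stack is '(' (expected ')') → INVALID
Verdict: type mismatch at position 5: ']' closes '(' → no

Answer: no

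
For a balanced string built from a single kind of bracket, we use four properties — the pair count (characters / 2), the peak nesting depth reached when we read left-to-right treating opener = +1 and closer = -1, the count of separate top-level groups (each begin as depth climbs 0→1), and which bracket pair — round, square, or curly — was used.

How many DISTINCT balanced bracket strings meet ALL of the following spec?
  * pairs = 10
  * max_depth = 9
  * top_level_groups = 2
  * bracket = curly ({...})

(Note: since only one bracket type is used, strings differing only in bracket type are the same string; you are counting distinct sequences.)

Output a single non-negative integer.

Answer: 2

Derivation:
Spec: pairs=10 depth=9 groups=2
Count(depth <= 9) = 4862
Count(depth <= 8) = 4860
Count(depth == 9) = 4862 - 4860 = 2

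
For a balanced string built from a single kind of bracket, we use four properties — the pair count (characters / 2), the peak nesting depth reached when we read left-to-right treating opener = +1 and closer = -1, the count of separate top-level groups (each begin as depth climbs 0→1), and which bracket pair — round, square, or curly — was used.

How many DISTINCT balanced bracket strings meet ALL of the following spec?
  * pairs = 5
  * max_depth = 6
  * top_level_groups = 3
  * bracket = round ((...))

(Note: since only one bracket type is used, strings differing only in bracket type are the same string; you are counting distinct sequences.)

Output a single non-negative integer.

Spec: pairs=5 depth=6 groups=3
Count(depth <= 6) = 9
Count(depth <= 5) = 9
Count(depth == 6) = 9 - 9 = 0

Answer: 0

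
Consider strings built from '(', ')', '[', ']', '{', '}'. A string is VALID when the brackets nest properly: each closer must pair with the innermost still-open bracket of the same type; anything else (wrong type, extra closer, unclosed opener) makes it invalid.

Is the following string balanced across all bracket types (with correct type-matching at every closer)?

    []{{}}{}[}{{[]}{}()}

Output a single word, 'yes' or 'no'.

pos 0: push '['; stack = [
pos 1: ']' matches '['; pop; stack = (empty)
pos 2: push '{'; stack = {
pos 3: push '{'; stack = {{
pos 4: '}' matches '{'; pop; stack = {
pos 5: '}' matches '{'; pop; stack = (empty)
pos 6: push '{'; stack = {
pos 7: '}' matches '{'; pop; stack = (empty)
pos 8: push '['; stack = [
pos 9: saw closer '}' but top of stack is '[' (expected ']') → INVALID
Verdict: type mismatch at position 9: '}' closes '[' → no

Answer: no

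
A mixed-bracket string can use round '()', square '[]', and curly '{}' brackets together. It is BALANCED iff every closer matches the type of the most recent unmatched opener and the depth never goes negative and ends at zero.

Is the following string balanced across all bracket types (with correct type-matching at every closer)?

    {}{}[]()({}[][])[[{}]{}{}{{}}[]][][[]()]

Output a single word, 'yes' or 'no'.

Answer: yes

Derivation:
pos 0: push '{'; stack = {
pos 1: '}' matches '{'; pop; stack = (empty)
pos 2: push '{'; stack = {
pos 3: '}' matches '{'; pop; stack = (empty)
pos 4: push '['; stack = [
pos 5: ']' matches '['; pop; stack = (empty)
pos 6: push '('; stack = (
pos 7: ')' matches '('; pop; stack = (empty)
pos 8: push '('; stack = (
pos 9: push '{'; stack = ({
pos 10: '}' matches '{'; pop; stack = (
pos 11: push '['; stack = ([
pos 12: ']' matches '['; pop; stack = (
pos 13: push '['; stack = ([
pos 14: ']' matches '['; pop; stack = (
pos 15: ')' matches '('; pop; stack = (empty)
pos 16: push '['; stack = [
pos 17: push '['; stack = [[
pos 18: push '{'; stack = [[{
pos 19: '}' matches '{'; pop; stack = [[
pos 20: ']' matches '['; pop; stack = [
pos 21: push '{'; stack = [{
pos 22: '}' matches '{'; pop; stack = [
pos 23: push '{'; stack = [{
pos 24: '}' matches '{'; pop; stack = [
pos 25: push '{'; stack = [{
pos 26: push '{'; stack = [{{
pos 27: '}' matches '{'; pop; stack = [{
pos 28: '}' matches '{'; pop; stack = [
pos 29: push '['; stack = [[
pos 30: ']' matches '['; pop; stack = [
pos 31: ']' matches '['; pop; stack = (empty)
pos 32: push '['; stack = [
pos 33: ']' matches '['; pop; stack = (empty)
pos 34: push '['; stack = [
pos 35: push '['; stack = [[
pos 36: ']' matches '['; pop; stack = [
pos 37: push '('; stack = [(
pos 38: ')' matches '('; pop; stack = [
pos 39: ']' matches '['; pop; stack = (empty)
end: stack empty → VALID
Verdict: properly nested → yes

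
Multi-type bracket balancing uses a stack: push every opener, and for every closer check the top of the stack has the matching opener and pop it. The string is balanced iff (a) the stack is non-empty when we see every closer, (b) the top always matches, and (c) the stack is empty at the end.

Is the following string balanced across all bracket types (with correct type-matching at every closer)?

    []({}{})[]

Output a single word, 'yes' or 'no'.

Answer: yes

Derivation:
pos 0: push '['; stack = [
pos 1: ']' matches '['; pop; stack = (empty)
pos 2: push '('; stack = (
pos 3: push '{'; stack = ({
pos 4: '}' matches '{'; pop; stack = (
pos 5: push '{'; stack = ({
pos 6: '}' matches '{'; pop; stack = (
pos 7: ')' matches '('; pop; stack = (empty)
pos 8: push '['; stack = [
pos 9: ']' matches '['; pop; stack = (empty)
end: stack empty → VALID
Verdict: properly nested → yes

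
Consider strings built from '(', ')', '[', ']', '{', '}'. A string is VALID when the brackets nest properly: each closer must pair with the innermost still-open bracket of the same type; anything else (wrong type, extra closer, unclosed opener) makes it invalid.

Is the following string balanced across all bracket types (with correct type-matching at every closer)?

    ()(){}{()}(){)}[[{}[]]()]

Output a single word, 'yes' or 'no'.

Answer: no

Derivation:
pos 0: push '('; stack = (
pos 1: ')' matches '('; pop; stack = (empty)
pos 2: push '('; stack = (
pos 3: ')' matches '('; pop; stack = (empty)
pos 4: push '{'; stack = {
pos 5: '}' matches '{'; pop; stack = (empty)
pos 6: push '{'; stack = {
pos 7: push '('; stack = {(
pos 8: ')' matches '('; pop; stack = {
pos 9: '}' matches '{'; pop; stack = (empty)
pos 10: push '('; stack = (
pos 11: ')' matches '('; pop; stack = (empty)
pos 12: push '{'; stack = {
pos 13: saw closer ')' but top of stack is '{' (expected '}') → INVALID
Verdict: type mismatch at position 13: ')' closes '{' → no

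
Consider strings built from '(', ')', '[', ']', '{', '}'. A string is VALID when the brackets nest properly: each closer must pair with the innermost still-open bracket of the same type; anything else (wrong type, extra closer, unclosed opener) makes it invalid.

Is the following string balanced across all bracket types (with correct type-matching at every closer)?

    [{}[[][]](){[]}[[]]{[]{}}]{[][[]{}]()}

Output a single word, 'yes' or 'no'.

Answer: yes

Derivation:
pos 0: push '['; stack = [
pos 1: push '{'; stack = [{
pos 2: '}' matches '{'; pop; stack = [
pos 3: push '['; stack = [[
pos 4: push '['; stack = [[[
pos 5: ']' matches '['; pop; stack = [[
pos 6: push '['; stack = [[[
pos 7: ']' matches '['; pop; stack = [[
pos 8: ']' matches '['; pop; stack = [
pos 9: push '('; stack = [(
pos 10: ')' matches '('; pop; stack = [
pos 11: push '{'; stack = [{
pos 12: push '['; stack = [{[
pos 13: ']' matches '['; pop; stack = [{
pos 14: '}' matches '{'; pop; stack = [
pos 15: push '['; stack = [[
pos 16: push '['; stack = [[[
pos 17: ']' matches '['; pop; stack = [[
pos 18: ']' matches '['; pop; stack = [
pos 19: push '{'; stack = [{
pos 20: push '['; stack = [{[
pos 21: ']' matches '['; pop; stack = [{
pos 22: push '{'; stack = [{{
pos 23: '}' matches '{'; pop; stack = [{
pos 24: '}' matches '{'; pop; stack = [
pos 25: ']' matches '['; pop; stack = (empty)
pos 26: push '{'; stack = {
pos 27: push '['; stack = {[
pos 28: ']' matches '['; pop; stack = {
pos 29: push '['; stack = {[
pos 30: push '['; stack = {[[
pos 31: ']' matches '['; pop; stack = {[
pos 32: push '{'; stack = {[{
pos 33: '}' matches '{'; pop; stack = {[
pos 34: ']' matches '['; pop; stack = {
pos 35: push '('; stack = {(
pos 36: ')' matches '('; pop; stack = {
pos 37: '}' matches '{'; pop; stack = (empty)
end: stack empty → VALID
Verdict: properly nested → yes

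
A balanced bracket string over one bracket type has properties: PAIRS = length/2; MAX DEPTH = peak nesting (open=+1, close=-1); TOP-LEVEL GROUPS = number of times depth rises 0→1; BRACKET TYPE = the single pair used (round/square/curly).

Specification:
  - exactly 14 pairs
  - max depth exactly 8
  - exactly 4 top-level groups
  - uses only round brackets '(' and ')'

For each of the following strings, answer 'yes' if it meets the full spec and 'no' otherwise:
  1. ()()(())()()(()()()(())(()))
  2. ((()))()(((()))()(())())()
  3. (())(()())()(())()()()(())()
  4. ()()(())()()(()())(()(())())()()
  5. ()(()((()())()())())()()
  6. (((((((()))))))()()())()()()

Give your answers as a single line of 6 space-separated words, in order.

Answer: no no no no no yes

Derivation:
String 1 '()()(())()()(()()()(())(()))': depth seq [1 0 1 0 1 2 1 0 1 0 1 0 1 2 1 2 1 2 1 2 3 2 1 2 3 2 1 0]
  -> pairs=14 depth=3 groups=6 -> no
String 2 '((()))()(((()))()(())())()': depth seq [1 2 3 2 1 0 1 0 1 2 3 4 3 2 1 2 1 2 3 2 1 2 1 0 1 0]
  -> pairs=13 depth=4 groups=4 -> no
String 3 '(())(()())()(())()()()(())()': depth seq [1 2 1 0 1 2 1 2 1 0 1 0 1 2 1 0 1 0 1 0 1 0 1 2 1 0 1 0]
  -> pairs=14 depth=2 groups=9 -> no
String 4 '()()(())()()(()())(()(())())()()': depth seq [1 0 1 0 1 2 1 0 1 0 1 0 1 2 1 2 1 0 1 2 1 2 3 2 1 2 1 0 1 0 1 0]
  -> pairs=16 depth=3 groups=9 -> no
String 5 '()(()((()())()())())()()': depth seq [1 0 1 2 1 2 3 4 3 4 3 2 3 2 3 2 1 2 1 0 1 0 1 0]
  -> pairs=12 depth=4 groups=4 -> no
String 6 '(((((((()))))))()()())()()()': depth seq [1 2 3 4 5 6 7 8 7 6 5 4 3 2 1 2 1 2 1 2 1 0 1 0 1 0 1 0]
  -> pairs=14 depth=8 groups=4 -> yes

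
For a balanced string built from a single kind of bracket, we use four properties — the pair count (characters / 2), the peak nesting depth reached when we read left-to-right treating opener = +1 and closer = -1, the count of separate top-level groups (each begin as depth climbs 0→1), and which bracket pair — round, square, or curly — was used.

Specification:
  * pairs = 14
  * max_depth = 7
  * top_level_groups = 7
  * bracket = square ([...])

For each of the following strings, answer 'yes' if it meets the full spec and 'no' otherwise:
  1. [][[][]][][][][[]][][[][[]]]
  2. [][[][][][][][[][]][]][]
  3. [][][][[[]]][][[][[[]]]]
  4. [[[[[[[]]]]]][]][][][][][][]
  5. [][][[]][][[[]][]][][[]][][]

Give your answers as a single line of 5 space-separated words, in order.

String 1 '[][[][]][][][][[]][][[][[]]]': depth seq [1 0 1 2 1 2 1 0 1 0 1 0 1 0 1 2 1 0 1 0 1 2 1 2 3 2 1 0]
  -> pairs=14 depth=3 groups=8 -> no
String 2 '[][[][][][][][[][]][]][]': depth seq [1 0 1 2 1 2 1 2 1 2 1 2 1 2 3 2 3 2 1 2 1 0 1 0]
  -> pairs=12 depth=3 groups=3 -> no
String 3 '[][][][[[]]][][[][[[]]]]': depth seq [1 0 1 0 1 0 1 2 3 2 1 0 1 0 1 2 1 2 3 4 3 2 1 0]
  -> pairs=12 depth=4 groups=6 -> no
String 4 '[[[[[[[]]]]]][]][][][][][][]': depth seq [1 2 3 4 5 6 7 6 5 4 3 2 1 2 1 0 1 0 1 0 1 0 1 0 1 0 1 0]
  -> pairs=14 depth=7 groups=7 -> yes
String 5 '[][][[]][][[[]][]][][[]][][]': depth seq [1 0 1 0 1 2 1 0 1 0 1 2 3 2 1 2 1 0 1 0 1 2 1 0 1 0 1 0]
  -> pairs=14 depth=3 groups=9 -> no

Answer: no no no yes no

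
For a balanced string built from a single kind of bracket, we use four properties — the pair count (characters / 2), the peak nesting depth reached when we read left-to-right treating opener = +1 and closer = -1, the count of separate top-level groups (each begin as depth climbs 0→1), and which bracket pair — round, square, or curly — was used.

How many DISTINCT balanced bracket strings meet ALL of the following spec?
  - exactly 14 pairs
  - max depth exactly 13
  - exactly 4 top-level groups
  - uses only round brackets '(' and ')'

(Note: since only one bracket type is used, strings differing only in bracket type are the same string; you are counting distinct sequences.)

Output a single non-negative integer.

Spec: pairs=14 depth=13 groups=4
Count(depth <= 13) = 326876
Count(depth <= 12) = 326876
Count(depth == 13) = 326876 - 326876 = 0

Answer: 0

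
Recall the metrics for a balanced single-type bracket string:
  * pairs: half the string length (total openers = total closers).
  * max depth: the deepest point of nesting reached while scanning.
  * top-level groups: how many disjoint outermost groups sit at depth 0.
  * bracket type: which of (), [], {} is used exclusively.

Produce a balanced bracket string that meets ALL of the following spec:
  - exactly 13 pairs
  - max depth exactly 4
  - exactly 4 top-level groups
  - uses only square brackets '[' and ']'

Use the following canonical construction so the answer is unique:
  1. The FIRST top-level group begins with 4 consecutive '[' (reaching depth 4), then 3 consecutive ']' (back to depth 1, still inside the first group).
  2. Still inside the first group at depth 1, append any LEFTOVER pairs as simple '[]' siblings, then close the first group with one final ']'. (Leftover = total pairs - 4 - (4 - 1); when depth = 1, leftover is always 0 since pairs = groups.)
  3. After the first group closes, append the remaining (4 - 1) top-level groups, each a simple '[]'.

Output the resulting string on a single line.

Spec: pairs=13 depth=4 groups=4
Leftover pairs = 13 - 4 - (4-1) = 6
First group: deep chain of depth 4 + 6 sibling pairs
Remaining 3 groups: simple '[]' each

Answer: [[[[]]][][][][][][]][][][]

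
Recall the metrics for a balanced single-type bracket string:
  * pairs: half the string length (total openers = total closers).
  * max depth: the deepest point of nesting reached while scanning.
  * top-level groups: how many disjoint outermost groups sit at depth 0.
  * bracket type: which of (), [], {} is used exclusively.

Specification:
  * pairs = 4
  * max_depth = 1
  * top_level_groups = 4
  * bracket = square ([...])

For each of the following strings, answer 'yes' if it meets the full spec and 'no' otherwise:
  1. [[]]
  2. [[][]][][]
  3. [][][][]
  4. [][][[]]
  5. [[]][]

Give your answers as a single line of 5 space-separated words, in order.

String 1 '[[]]': depth seq [1 2 1 0]
  -> pairs=2 depth=2 groups=1 -> no
String 2 '[[][]][][]': depth seq [1 2 1 2 1 0 1 0 1 0]
  -> pairs=5 depth=2 groups=3 -> no
String 3 '[][][][]': depth seq [1 0 1 0 1 0 1 0]
  -> pairs=4 depth=1 groups=4 -> yes
String 4 '[][][[]]': depth seq [1 0 1 0 1 2 1 0]
  -> pairs=4 depth=2 groups=3 -> no
String 5 '[[]][]': depth seq [1 2 1 0 1 0]
  -> pairs=3 depth=2 groups=2 -> no

Answer: no no yes no no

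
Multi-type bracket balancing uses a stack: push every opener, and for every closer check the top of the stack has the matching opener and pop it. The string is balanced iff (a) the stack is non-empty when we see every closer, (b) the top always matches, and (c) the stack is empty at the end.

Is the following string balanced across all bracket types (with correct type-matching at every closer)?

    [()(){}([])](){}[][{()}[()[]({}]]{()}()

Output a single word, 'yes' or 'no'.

Answer: no

Derivation:
pos 0: push '['; stack = [
pos 1: push '('; stack = [(
pos 2: ')' matches '('; pop; stack = [
pos 3: push '('; stack = [(
pos 4: ')' matches '('; pop; stack = [
pos 5: push '{'; stack = [{
pos 6: '}' matches '{'; pop; stack = [
pos 7: push '('; stack = [(
pos 8: push '['; stack = [([
pos 9: ']' matches '['; pop; stack = [(
pos 10: ')' matches '('; pop; stack = [
pos 11: ']' matches '['; pop; stack = (empty)
pos 12: push '('; stack = (
pos 13: ')' matches '('; pop; stack = (empty)
pos 14: push '{'; stack = {
pos 15: '}' matches '{'; pop; stack = (empty)
pos 16: push '['; stack = [
pos 17: ']' matches '['; pop; stack = (empty)
pos 18: push '['; stack = [
pos 19: push '{'; stack = [{
pos 20: push '('; stack = [{(
pos 21: ')' matches '('; pop; stack = [{
pos 22: '}' matches '{'; pop; stack = [
pos 23: push '['; stack = [[
pos 24: push '('; stack = [[(
pos 25: ')' matches '('; pop; stack = [[
pos 26: push '['; stack = [[[
pos 27: ']' matches '['; pop; stack = [[
pos 28: push '('; stack = [[(
pos 29: push '{'; stack = [[({
pos 30: '}' matches '{'; pop; stack = [[(
pos 31: saw closer ']' but top of stack is '(' (expected ')') → INVALID
Verdict: type mismatch at position 31: ']' closes '(' → no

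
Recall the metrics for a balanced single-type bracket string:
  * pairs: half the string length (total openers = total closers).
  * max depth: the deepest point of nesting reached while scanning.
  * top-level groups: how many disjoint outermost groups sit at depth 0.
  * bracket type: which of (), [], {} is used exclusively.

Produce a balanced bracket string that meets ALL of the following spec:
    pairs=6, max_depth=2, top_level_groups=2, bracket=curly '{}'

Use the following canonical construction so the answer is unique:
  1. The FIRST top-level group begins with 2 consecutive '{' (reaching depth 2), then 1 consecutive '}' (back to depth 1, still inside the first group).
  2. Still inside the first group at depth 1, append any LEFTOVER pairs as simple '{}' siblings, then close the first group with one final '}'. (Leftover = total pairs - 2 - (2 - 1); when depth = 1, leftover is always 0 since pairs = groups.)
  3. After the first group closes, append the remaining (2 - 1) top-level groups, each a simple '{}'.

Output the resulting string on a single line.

Answer: {{}{}{}{}}{}

Derivation:
Spec: pairs=6 depth=2 groups=2
Leftover pairs = 6 - 2 - (2-1) = 3
First group: deep chain of depth 2 + 3 sibling pairs
Remaining 1 groups: simple '{}' each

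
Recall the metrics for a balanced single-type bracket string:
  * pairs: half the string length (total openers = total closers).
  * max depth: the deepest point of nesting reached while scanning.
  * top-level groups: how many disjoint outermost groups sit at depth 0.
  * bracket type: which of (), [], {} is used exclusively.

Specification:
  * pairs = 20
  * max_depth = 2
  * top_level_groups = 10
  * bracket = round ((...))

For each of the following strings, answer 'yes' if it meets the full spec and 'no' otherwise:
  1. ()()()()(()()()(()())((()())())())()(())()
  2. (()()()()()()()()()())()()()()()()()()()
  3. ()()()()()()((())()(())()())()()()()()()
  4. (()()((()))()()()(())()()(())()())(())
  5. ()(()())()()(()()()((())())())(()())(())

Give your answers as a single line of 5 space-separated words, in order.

Answer: no yes no no no

Derivation:
String 1 '()()()()(()()()(()())((()())())())()(())()': depth seq [1 0 1 0 1 0 1 0 1 2 1 2 1 2 1 2 3 2 3 2 1 2 3 4 3 4 3 2 3 2 1 2 1 0 1 0 1 2 1 0 1 0]
  -> pairs=21 depth=4 groups=8 -> no
String 2 '(()()()()()()()()()())()()()()()()()()()': depth seq [1 2 1 2 1 2 1 2 1 2 1 2 1 2 1 2 1 2 1 2 1 0 1 0 1 0 1 0 1 0 1 0 1 0 1 0 1 0 1 0]
  -> pairs=20 depth=2 groups=10 -> yes
String 3 '()()()()()()((())()(())()())()()()()()()': depth seq [1 0 1 0 1 0 1 0 1 0 1 0 1 2 3 2 1 2 1 2 3 2 1 2 1 2 1 0 1 0 1 0 1 0 1 0 1 0 1 0]
  -> pairs=20 depth=3 groups=13 -> no
String 4 '(()()((()))()()()(())()()(())()())(())': depth seq [1 2 1 2 1 2 3 4 3 2 1 2 1 2 1 2 1 2 3 2 1 2 1 2 1 2 3 2 1 2 1 2 1 0 1 2 1 0]
  -> pairs=19 depth=4 groups=2 -> no
String 5 '()(()())()()(()()()((())())())(()())(())': depth seq [1 0 1 2 1 2 1 0 1 0 1 0 1 2 1 2 1 2 1 2 3 4 3 2 3 2 1 2 1 0 1 2 1 2 1 0 1 2 1 0]
  -> pairs=20 depth=4 groups=7 -> no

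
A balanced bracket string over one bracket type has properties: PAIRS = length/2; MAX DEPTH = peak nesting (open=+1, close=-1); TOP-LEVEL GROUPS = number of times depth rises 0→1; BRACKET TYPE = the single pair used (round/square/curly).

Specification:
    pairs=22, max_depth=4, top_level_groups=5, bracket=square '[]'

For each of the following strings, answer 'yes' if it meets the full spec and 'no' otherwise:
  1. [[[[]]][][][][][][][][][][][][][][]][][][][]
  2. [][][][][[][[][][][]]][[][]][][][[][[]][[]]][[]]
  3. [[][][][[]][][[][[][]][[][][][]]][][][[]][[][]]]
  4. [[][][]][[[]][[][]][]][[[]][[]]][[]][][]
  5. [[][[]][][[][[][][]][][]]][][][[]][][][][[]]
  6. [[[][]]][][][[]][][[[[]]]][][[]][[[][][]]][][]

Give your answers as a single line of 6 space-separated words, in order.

String 1 '[[[[]]][][][][][][][][][][][][][][]][][][][]': depth seq [1 2 3 4 3 2 1 2 1 2 1 2 1 2 1 2 1 2 1 2 1 2 1 2 1 2 1 2 1 2 1 2 1 2 1 0 1 0 1 0 1 0 1 0]
  -> pairs=22 depth=4 groups=5 -> yes
String 2 '[][][][][[][[][][][]]][[][]][][][[][[]][[]]][[]]': depth seq [1 0 1 0 1 0 1 0 1 2 1 2 3 2 3 2 3 2 3 2 1 0 1 2 1 2 1 0 1 0 1 0 1 2 1 2 3 2 1 2 3 2 1 0 1 2 1 0]
  -> pairs=24 depth=3 groups=10 -> no
String 3 '[[][][][[]][][[][[][]][[][][][]]][][][[]][[][]]]': depth seq [1 2 1 2 1 2 1 2 3 2 1 2 1 2 3 2 3 4 3 4 3 2 3 4 3 4 3 4 3 4 3 2 1 2 1 2 1 2 3 2 1 2 3 2 3 2 1 0]
  -> pairs=24 depth=4 groups=1 -> no
String 4 '[[][][]][[[]][[][]][]][[[]][[]]][[]][][]': depth seq [1 2 1 2 1 2 1 0 1 2 3 2 1 2 3 2 3 2 1 2 1 0 1 2 3 2 1 2 3 2 1 0 1 2 1 0 1 0 1 0]
  -> pairs=20 depth=3 groups=6 -> no
String 5 '[[][[]][][[][[][][]][][]]][][][[]][][][][[]]': depth seq [1 2 1 2 3 2 1 2 1 2 3 2 3 4 3 4 3 4 3 2 3 2 3 2 1 0 1 0 1 0 1 2 1 0 1 0 1 0 1 0 1 2 1 0]
  -> pairs=22 depth=4 groups=8 -> no
String 6 '[[[][]]][][][[]][][[[[]]]][][[]][[[][][]]][][]': depth seq [1 2 3 2 3 2 1 0 1 0 1 0 1 2 1 0 1 0 1 2 3 4 3 2 1 0 1 0 1 2 1 0 1 2 3 2 3 2 3 2 1 0 1 0 1 0]
  -> pairs=23 depth=4 groups=11 -> no

Answer: yes no no no no no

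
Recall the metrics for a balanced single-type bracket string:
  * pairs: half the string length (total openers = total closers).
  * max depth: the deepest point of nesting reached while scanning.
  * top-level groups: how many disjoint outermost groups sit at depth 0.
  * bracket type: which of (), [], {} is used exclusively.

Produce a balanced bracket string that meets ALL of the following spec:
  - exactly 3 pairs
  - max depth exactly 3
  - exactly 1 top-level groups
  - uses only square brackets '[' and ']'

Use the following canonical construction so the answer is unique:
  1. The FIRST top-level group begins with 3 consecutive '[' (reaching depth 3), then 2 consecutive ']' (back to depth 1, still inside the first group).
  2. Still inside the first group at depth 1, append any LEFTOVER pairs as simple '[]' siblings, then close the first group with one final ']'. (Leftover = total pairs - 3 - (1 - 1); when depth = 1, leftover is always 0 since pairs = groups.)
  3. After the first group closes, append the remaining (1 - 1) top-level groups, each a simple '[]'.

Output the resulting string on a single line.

Spec: pairs=3 depth=3 groups=1
Leftover pairs = 3 - 3 - (1-1) = 0
First group: deep chain of depth 3 + 0 sibling pairs
Remaining 0 groups: simple '[]' each

Answer: [[[]]]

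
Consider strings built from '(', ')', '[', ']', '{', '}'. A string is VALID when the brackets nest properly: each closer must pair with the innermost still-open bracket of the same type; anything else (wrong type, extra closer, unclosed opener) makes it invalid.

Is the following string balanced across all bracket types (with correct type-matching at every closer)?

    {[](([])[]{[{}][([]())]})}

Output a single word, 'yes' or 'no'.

pos 0: push '{'; stack = {
pos 1: push '['; stack = {[
pos 2: ']' matches '['; pop; stack = {
pos 3: push '('; stack = {(
pos 4: push '('; stack = {((
pos 5: push '['; stack = {(([
pos 6: ']' matches '['; pop; stack = {((
pos 7: ')' matches '('; pop; stack = {(
pos 8: push '['; stack = {([
pos 9: ']' matches '['; pop; stack = {(
pos 10: push '{'; stack = {({
pos 11: push '['; stack = {({[
pos 12: push '{'; stack = {({[{
pos 13: '}' matches '{'; pop; stack = {({[
pos 14: ']' matches '['; pop; stack = {({
pos 15: push '['; stack = {({[
pos 16: push '('; stack = {({[(
pos 17: push '['; stack = {({[([
pos 18: ']' matches '['; pop; stack = {({[(
pos 19: push '('; stack = {({[((
pos 20: ')' matches '('; pop; stack = {({[(
pos 21: ')' matches '('; pop; stack = {({[
pos 22: ']' matches '['; pop; stack = {({
pos 23: '}' matches '{'; pop; stack = {(
pos 24: ')' matches '('; pop; stack = {
pos 25: '}' matches '{'; pop; stack = (empty)
end: stack empty → VALID
Verdict: properly nested → yes

Answer: yes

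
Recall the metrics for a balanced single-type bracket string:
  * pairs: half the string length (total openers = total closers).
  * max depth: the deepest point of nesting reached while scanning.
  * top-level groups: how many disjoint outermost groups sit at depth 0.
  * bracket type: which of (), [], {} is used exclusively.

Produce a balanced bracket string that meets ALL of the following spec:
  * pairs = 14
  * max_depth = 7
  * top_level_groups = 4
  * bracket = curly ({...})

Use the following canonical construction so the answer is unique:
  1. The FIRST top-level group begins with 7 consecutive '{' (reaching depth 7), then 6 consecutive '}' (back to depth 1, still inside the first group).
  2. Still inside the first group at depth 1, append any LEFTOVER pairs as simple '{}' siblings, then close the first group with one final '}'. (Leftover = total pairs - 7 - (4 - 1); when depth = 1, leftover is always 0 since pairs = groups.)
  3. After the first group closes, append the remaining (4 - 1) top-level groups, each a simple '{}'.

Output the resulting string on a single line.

Answer: {{{{{{{}}}}}}{}{}{}{}}{}{}{}

Derivation:
Spec: pairs=14 depth=7 groups=4
Leftover pairs = 14 - 7 - (4-1) = 4
First group: deep chain of depth 7 + 4 sibling pairs
Remaining 3 groups: simple '{}' each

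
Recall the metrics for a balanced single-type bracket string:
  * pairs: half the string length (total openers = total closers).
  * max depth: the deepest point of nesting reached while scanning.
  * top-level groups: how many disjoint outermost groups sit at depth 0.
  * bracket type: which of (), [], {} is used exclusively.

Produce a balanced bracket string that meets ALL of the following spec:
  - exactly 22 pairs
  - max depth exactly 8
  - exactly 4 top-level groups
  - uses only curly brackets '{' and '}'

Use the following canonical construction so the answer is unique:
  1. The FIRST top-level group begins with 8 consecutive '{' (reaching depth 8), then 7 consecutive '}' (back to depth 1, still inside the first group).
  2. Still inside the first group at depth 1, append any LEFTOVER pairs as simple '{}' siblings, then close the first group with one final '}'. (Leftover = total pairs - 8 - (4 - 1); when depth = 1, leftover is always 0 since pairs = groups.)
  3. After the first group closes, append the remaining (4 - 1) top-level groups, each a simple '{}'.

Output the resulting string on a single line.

Spec: pairs=22 depth=8 groups=4
Leftover pairs = 22 - 8 - (4-1) = 11
First group: deep chain of depth 8 + 11 sibling pairs
Remaining 3 groups: simple '{}' each

Answer: {{{{{{{{}}}}}}}{}{}{}{}{}{}{}{}{}{}{}}{}{}{}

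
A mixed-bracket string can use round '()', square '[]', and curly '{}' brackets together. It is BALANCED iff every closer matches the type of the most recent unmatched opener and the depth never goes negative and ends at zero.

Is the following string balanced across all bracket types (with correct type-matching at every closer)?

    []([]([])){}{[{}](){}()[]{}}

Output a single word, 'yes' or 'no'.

pos 0: push '['; stack = [
pos 1: ']' matches '['; pop; stack = (empty)
pos 2: push '('; stack = (
pos 3: push '['; stack = ([
pos 4: ']' matches '['; pop; stack = (
pos 5: push '('; stack = ((
pos 6: push '['; stack = (([
pos 7: ']' matches '['; pop; stack = ((
pos 8: ')' matches '('; pop; stack = (
pos 9: ')' matches '('; pop; stack = (empty)
pos 10: push '{'; stack = {
pos 11: '}' matches '{'; pop; stack = (empty)
pos 12: push '{'; stack = {
pos 13: push '['; stack = {[
pos 14: push '{'; stack = {[{
pos 15: '}' matches '{'; pop; stack = {[
pos 16: ']' matches '['; pop; stack = {
pos 17: push '('; stack = {(
pos 18: ')' matches '('; pop; stack = {
pos 19: push '{'; stack = {{
pos 20: '}' matches '{'; pop; stack = {
pos 21: push '('; stack = {(
pos 22: ')' matches '('; pop; stack = {
pos 23: push '['; stack = {[
pos 24: ']' matches '['; pop; stack = {
pos 25: push '{'; stack = {{
pos 26: '}' matches '{'; pop; stack = {
pos 27: '}' matches '{'; pop; stack = (empty)
end: stack empty → VALID
Verdict: properly nested → yes

Answer: yes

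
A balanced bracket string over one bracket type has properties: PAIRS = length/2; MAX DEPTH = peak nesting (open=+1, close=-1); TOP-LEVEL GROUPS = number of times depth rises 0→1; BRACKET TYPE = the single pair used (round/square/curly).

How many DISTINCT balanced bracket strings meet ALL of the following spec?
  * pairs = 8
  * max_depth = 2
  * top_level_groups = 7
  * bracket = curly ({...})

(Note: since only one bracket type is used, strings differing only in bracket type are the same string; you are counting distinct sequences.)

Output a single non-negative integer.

Spec: pairs=8 depth=2 groups=7
Count(depth <= 2) = 7
Count(depth <= 1) = 0
Count(depth == 2) = 7 - 0 = 7

Answer: 7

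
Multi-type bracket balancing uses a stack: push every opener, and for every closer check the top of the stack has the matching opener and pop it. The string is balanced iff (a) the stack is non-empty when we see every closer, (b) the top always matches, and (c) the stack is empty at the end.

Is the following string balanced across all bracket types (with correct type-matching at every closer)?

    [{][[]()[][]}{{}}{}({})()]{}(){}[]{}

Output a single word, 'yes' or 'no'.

pos 0: push '['; stack = [
pos 1: push '{'; stack = [{
pos 2: saw closer ']' but top of stack is '{' (expected '}') → INVALID
Verdict: type mismatch at position 2: ']' closes '{' → no

Answer: no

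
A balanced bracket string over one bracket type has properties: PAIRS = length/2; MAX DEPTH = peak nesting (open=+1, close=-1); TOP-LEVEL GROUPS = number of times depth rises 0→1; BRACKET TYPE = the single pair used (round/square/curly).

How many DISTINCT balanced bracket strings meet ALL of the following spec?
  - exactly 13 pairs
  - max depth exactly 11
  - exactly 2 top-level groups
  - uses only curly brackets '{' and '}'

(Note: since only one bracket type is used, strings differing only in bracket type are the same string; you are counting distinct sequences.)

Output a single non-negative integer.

Answer: 40

Derivation:
Spec: pairs=13 depth=11 groups=2
Count(depth <= 11) = 208010
Count(depth <= 10) = 207970
Count(depth == 11) = 208010 - 207970 = 40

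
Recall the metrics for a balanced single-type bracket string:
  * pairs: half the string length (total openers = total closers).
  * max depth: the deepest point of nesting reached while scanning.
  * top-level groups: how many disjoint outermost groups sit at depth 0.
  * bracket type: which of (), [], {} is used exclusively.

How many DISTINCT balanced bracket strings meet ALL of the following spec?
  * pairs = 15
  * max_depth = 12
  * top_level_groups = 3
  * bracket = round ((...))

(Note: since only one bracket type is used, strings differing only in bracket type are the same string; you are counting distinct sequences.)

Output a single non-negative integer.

Answer: 69

Derivation:
Spec: pairs=15 depth=12 groups=3
Count(depth <= 12) = 1931537
Count(depth <= 11) = 1931468
Count(depth == 12) = 1931537 - 1931468 = 69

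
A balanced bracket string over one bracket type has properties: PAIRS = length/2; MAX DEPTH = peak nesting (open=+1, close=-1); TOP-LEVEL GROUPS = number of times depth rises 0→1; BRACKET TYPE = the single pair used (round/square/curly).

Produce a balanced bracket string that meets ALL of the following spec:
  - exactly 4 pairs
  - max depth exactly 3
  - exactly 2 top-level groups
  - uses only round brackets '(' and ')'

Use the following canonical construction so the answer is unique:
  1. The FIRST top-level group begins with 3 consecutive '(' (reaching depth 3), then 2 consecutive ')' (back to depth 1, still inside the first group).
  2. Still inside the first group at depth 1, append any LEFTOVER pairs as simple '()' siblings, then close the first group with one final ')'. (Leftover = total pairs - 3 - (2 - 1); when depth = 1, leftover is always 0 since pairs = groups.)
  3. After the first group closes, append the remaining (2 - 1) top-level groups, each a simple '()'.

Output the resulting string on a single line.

Answer: ((()))()

Derivation:
Spec: pairs=4 depth=3 groups=2
Leftover pairs = 4 - 3 - (2-1) = 0
First group: deep chain of depth 3 + 0 sibling pairs
Remaining 1 groups: simple '()' each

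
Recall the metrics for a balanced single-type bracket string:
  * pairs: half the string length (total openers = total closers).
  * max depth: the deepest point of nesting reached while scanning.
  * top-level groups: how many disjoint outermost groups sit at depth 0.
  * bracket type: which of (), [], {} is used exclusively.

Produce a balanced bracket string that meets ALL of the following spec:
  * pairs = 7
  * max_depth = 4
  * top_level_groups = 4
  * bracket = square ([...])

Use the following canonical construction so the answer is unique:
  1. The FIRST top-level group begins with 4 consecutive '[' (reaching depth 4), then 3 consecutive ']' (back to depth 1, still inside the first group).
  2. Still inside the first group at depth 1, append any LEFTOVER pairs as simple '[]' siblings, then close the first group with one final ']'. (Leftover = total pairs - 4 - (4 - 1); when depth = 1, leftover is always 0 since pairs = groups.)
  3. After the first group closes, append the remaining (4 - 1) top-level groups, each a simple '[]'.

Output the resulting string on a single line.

Answer: [[[[]]]][][][]

Derivation:
Spec: pairs=7 depth=4 groups=4
Leftover pairs = 7 - 4 - (4-1) = 0
First group: deep chain of depth 4 + 0 sibling pairs
Remaining 3 groups: simple '[]' each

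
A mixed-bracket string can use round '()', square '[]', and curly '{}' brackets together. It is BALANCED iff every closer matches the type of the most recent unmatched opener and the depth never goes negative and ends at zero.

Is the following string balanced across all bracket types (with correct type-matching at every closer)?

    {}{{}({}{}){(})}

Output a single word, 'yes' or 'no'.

Answer: no

Derivation:
pos 0: push '{'; stack = {
pos 1: '}' matches '{'; pop; stack = (empty)
pos 2: push '{'; stack = {
pos 3: push '{'; stack = {{
pos 4: '}' matches '{'; pop; stack = {
pos 5: push '('; stack = {(
pos 6: push '{'; stack = {({
pos 7: '}' matches '{'; pop; stack = {(
pos 8: push '{'; stack = {({
pos 9: '}' matches '{'; pop; stack = {(
pos 10: ')' matches '('; pop; stack = {
pos 11: push '{'; stack = {{
pos 12: push '('; stack = {{(
pos 13: saw closer '}' but top of stack is '(' (expected ')') → INVALID
Verdict: type mismatch at position 13: '}' closes '(' → no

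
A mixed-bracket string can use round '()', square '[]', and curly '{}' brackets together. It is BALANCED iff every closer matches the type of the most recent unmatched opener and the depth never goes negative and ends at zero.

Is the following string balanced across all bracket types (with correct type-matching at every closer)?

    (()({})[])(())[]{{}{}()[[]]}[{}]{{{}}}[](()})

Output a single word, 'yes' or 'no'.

pos 0: push '('; stack = (
pos 1: push '('; stack = ((
pos 2: ')' matches '('; pop; stack = (
pos 3: push '('; stack = ((
pos 4: push '{'; stack = (({
pos 5: '}' matches '{'; pop; stack = ((
pos 6: ')' matches '('; pop; stack = (
pos 7: push '['; stack = ([
pos 8: ']' matches '['; pop; stack = (
pos 9: ')' matches '('; pop; stack = (empty)
pos 10: push '('; stack = (
pos 11: push '('; stack = ((
pos 12: ')' matches '('; pop; stack = (
pos 13: ')' matches '('; pop; stack = (empty)
pos 14: push '['; stack = [
pos 15: ']' matches '['; pop; stack = (empty)
pos 16: push '{'; stack = {
pos 17: push '{'; stack = {{
pos 18: '}' matches '{'; pop; stack = {
pos 19: push '{'; stack = {{
pos 20: '}' matches '{'; pop; stack = {
pos 21: push '('; stack = {(
pos 22: ')' matches '('; pop; stack = {
pos 23: push '['; stack = {[
pos 24: push '['; stack = {[[
pos 25: ']' matches '['; pop; stack = {[
pos 26: ']' matches '['; pop; stack = {
pos 27: '}' matches '{'; pop; stack = (empty)
pos 28: push '['; stack = [
pos 29: push '{'; stack = [{
pos 30: '}' matches '{'; pop; stack = [
pos 31: ']' matches '['; pop; stack = (empty)
pos 32: push '{'; stack = {
pos 33: push '{'; stack = {{
pos 34: push '{'; stack = {{{
pos 35: '}' matches '{'; pop; stack = {{
pos 36: '}' matches '{'; pop; stack = {
pos 37: '}' matches '{'; pop; stack = (empty)
pos 38: push '['; stack = [
pos 39: ']' matches '['; pop; stack = (empty)
pos 40: push '('; stack = (
pos 41: push '('; stack = ((
pos 42: ')' matches '('; pop; stack = (
pos 43: saw closer '}' but top of stack is '(' (expected ')') → INVALID
Verdict: type mismatch at position 43: '}' closes '(' → no

Answer: no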